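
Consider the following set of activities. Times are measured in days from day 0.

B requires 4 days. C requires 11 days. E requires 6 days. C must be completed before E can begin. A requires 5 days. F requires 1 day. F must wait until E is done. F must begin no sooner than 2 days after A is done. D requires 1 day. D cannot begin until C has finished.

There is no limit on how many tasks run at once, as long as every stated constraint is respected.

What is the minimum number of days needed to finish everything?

18

C can start immediately at day 0; it finishes at day 11.
E cannot begin until C (finishes day 11). It runs from day 11 to 11 + 6 = day 17.
D cannot begin until C (finishes day 11). It runs from day 11 to 11 + 1 = day 12.
Nothing blocks B, so it runs from day 0 to day 4.
A can start immediately at day 0; it finishes at day 5.
F needs all of E (finishes day 17); A (finishes day 5, plus 2-day gap → day 7). That puts its earliest start at day 17; it finishes at 17 + 1 = day 18.
All tasks are finished once the last one completes. Finish times: A at 5, B at 4, C at 11, D at 12, E at 17, F at 18. The latest is day 18.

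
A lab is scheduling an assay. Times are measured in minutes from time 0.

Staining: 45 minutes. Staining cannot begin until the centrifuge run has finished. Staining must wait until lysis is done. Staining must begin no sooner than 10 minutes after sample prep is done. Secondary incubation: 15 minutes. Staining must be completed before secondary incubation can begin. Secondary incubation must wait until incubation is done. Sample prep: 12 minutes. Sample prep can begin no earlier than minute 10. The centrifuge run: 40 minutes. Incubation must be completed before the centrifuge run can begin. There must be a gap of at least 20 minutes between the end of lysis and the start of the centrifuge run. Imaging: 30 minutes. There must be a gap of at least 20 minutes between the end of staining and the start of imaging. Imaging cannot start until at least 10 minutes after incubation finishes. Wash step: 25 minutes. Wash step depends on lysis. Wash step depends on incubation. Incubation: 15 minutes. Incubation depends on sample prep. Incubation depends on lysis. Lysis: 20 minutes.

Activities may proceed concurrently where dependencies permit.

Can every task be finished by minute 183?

Yes

Lysis can start immediately at minute 0; it finishes at minute 20.
Sample prep cannot begin until its own release at minute 10. It runs from minute 10 to 10 + 12 = minute 22.
Incubation has to wait for sample prep (finishes minute 22); lysis (finishes minute 20). The latest of these is minute 22, so incubation runs minute 22 to 22 + 15 = minute 37.
Wash step needs all of lysis (finishes minute 20); incubation (finishes minute 37). That puts its earliest start at minute 37; it finishes at 37 + 25 = minute 62.
The centrifuge run has to wait for incubation (finishes minute 37); lysis (finishes minute 20, plus 20-minute gap → minute 40). The latest of these is minute 40, so the centrifuge run runs minute 40 to 40 + 40 = minute 80.
Staining cannot start until the centrifuge run (finishes minute 80); lysis (finishes minute 20); sample prep (finishes minute 22, plus 10-minute gap → minute 32). The controlling bound is minute 80, so staining finishes at 80 + 45 = minute 125.
Imaging cannot start until staining (finishes minute 125, plus 20-minute gap → minute 145); incubation (finishes minute 37, plus 10-minute gap → minute 47). The controlling bound is minute 145, so imaging finishes at 145 + 30 = minute 175.
Secondary incubation has to wait for staining (finishes minute 125); incubation (finishes minute 37). The latest of these is minute 125, so secondary incubation runs minute 125 to 125 + 15 = minute 140.
Every task is finished by minute 175, which is no later than the deadline of 183, so the schedule is feasible.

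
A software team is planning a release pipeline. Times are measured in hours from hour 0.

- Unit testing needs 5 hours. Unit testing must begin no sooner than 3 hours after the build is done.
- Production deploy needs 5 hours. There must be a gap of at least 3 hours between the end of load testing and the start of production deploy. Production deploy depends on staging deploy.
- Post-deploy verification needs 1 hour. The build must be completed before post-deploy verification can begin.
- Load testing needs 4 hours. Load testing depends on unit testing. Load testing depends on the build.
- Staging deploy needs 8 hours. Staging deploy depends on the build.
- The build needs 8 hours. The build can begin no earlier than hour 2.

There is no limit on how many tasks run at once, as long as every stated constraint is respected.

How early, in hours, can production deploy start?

25

After its own release at hour 2, the build can start at hour 2 and finishes at hour 10.
Staging deploy waits on the build (finishes hour 10), so it starts at hour 10 and finishes at 10 + 8 = hour 18.
Unit testing cannot begin until the build (finishes hour 10, plus 3-hour gap → hour 13). It runs from hour 13 to 13 + 5 = hour 18.
Load testing cannot start until unit testing (finishes hour 18); the build (finishes hour 10). The controlling bound is hour 18, so load testing finishes at 18 + 4 = hour 22.
Production deploy waits on load testing (finishes hour 22, plus 3-hour gap → hour 25); staging deploy (finishes hour 18). The latest of these is hour 25, which is the earliest production deploy can start.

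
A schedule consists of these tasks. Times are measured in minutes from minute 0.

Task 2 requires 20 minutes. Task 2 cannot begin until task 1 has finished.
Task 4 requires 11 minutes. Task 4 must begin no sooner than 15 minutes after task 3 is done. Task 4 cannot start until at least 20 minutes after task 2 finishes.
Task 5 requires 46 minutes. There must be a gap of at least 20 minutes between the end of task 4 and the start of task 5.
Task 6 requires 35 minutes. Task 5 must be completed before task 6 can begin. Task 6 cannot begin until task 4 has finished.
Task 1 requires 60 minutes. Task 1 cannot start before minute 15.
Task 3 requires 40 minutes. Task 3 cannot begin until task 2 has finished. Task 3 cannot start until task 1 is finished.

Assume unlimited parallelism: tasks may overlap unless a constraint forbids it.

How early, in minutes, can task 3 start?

95

Task 1 waits on its own release at minute 15, so it starts at minute 15 and finishes at 15 + 60 = minute 75.
Task 2 waits on task 1 (finishes minute 75), so it starts at minute 75 and finishes at 75 + 20 = minute 95.
Task 3 waits on task 2 (finishes minute 95); task 1 (finishes minute 75). The latest of these is minute 95, which is the earliest task 3 can start.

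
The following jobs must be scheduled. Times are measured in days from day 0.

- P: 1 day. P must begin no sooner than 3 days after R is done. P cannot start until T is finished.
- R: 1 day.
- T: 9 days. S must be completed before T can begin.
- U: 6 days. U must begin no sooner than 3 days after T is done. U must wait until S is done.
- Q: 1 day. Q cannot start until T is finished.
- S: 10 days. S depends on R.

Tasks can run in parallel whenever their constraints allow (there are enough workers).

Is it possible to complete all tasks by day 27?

No

R has no prerequisites, so it starts at day 0 and finishes at day 1.
After R (finishes day 1), S can start at day 1 and finishes at day 11.
T waits on S (finishes day 11), so it starts at day 11 and finishes at 11 + 9 = day 20.
U cannot start until T (finishes day 20, plus 3-day gap → day 23); S (finishes day 11). The controlling bound is day 23, so U finishes at 23 + 6 = day 29.
Q waits on T (finishes day 20), so it starts at day 20 and finishes at 20 + 1 = day 21.
P has to wait for R (finishes day 1, plus 3-day gap → day 4); T (finishes day 20). The latest of these is day 20, so P runs day 20 to 20 + 1 = day 21.
The earliest everything can be done is day 29, which is after the deadline of 27, so it is not possible.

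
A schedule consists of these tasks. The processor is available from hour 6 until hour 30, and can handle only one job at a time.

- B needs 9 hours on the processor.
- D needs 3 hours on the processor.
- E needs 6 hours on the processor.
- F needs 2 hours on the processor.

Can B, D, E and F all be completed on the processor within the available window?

The processor window is 30 − 6 = 24 hours.
Running back to back, the jobs need 9 + 3 + 6 + 2 = 20 hours on the processor.
Since 20 ≤ 24, they fit within the window.

Yes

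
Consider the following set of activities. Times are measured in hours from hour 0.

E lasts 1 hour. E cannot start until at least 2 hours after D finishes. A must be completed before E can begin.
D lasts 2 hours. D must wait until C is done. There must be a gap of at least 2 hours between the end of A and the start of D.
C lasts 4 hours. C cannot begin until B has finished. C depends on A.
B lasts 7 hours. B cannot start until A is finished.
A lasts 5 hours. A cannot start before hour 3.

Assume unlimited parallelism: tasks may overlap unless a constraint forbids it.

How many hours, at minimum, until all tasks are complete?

24

A cannot begin until its own release at hour 3. It runs from hour 3 to 3 + 5 = hour 8.
After A (finishes hour 8), B can start at hour 8 and finishes at hour 15.
C cannot start until B (finishes hour 15); A (finishes hour 8). The controlling bound is hour 15, so C finishes at 15 + 4 = hour 19.
For D: C (finishes hour 19); A (finishes hour 8, plus 2-hour gap → hour 10). Taking the maximum gives a start of hour 19, and it finishes at 19 + 2 = hour 21.
E has to wait for D (finishes hour 21, plus 2-hour gap → hour 23); A (finishes hour 8). The latest of these is hour 23, so E runs hour 23 to 23 + 1 = hour 24.
All tasks are finished once the last one completes. Finish times: A at 8, B at 15, C at 19, D at 21, E at 24. The latest is hour 24.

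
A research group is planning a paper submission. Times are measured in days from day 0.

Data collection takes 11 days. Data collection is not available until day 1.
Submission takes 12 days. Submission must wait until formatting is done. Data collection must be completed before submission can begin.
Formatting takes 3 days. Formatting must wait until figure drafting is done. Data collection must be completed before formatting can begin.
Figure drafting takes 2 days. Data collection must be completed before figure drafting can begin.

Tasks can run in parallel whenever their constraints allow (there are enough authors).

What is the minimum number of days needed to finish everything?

After its own release at day 1, data collection can start at day 1 and finishes at day 12.
After data collection (finishes day 12), figure drafting can start at day 12 and finishes at day 14.
Formatting cannot start until figure drafting (finishes day 14); data collection (finishes day 12). The controlling bound is day 14, so formatting finishes at 14 + 3 = day 17.
Submission cannot start until formatting (finishes day 17); data collection (finishes day 12). The controlling bound is day 17, so submission finishes at 17 + 12 = day 29.
All tasks are finished once the last one completes. Finish times: Data collection at 12, Figure drafting at 14, Formatting at 17, Submission at 29. The latest is day 29.

29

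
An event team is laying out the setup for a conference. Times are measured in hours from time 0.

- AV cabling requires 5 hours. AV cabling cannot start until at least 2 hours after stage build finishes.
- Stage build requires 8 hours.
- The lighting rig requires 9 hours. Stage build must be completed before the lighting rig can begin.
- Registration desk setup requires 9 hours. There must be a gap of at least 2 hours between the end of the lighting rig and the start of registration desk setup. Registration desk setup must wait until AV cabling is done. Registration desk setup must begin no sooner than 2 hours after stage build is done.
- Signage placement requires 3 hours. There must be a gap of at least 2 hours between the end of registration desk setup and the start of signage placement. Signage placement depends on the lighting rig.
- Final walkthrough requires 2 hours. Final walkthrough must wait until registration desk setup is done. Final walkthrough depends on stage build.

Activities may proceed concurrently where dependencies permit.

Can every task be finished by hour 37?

Stage build has no prerequisites, so it starts at hour 0 and finishes at hour 8.
After stage build (finishes hour 8, plus 2-hour gap → hour 10), AV cabling can start at hour 10 and finishes at hour 15.
The lighting rig waits on stage build (finishes hour 8), so it starts at hour 8 and finishes at 8 + 9 = hour 17.
Registration desk setup needs all of the lighting rig (finishes hour 17, plus 2-hour gap → hour 19); AV cabling (finishes hour 15); stage build (finishes hour 8, plus 2-hour gap → hour 10). That puts its earliest start at hour 19; it finishes at 19 + 9 = hour 28.
For final walkthrough: registration desk setup (finishes hour 28); stage build (finishes hour 8). Taking the maximum gives a start of hour 28, and it finishes at 28 + 2 = hour 30.
Signage placement has to wait for registration desk setup (finishes hour 28, plus 2-hour gap → hour 30); the lighting rig (finishes hour 17). The latest of these is hour 30, so signage placement runs hour 30 to 30 + 3 = hour 33.
Every task is finished by hour 33, which is no later than the deadline of 37, so the schedule is feasible.

Yes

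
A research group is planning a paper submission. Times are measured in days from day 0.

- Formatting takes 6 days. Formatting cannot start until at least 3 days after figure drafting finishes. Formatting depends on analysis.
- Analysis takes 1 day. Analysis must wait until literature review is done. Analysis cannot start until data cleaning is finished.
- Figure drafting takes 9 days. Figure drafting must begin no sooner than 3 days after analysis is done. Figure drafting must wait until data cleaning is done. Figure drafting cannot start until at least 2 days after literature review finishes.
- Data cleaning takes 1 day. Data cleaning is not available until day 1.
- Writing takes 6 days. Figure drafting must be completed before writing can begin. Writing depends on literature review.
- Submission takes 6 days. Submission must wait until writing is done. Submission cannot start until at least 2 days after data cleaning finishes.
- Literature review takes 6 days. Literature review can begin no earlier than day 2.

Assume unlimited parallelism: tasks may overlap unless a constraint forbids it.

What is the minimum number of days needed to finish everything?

33

After its own release at day 1, data cleaning can start at day 1 and finishes at day 2.
After its own release at day 2, literature review can start at day 2 and finishes at day 8.
Analysis has to wait for literature review (finishes day 8); data cleaning (finishes day 2). The latest of these is day 8, so analysis runs day 8 to 8 + 1 = day 9.
For figure drafting: analysis (finishes day 9, plus 3-day gap → day 12); data cleaning (finishes day 2); literature review (finishes day 8, plus 2-day gap → day 10). Taking the maximum gives a start of day 12, and it finishes at 12 + 9 = day 21.
Formatting cannot start until figure drafting (finishes day 21, plus 3-day gap → day 24); analysis (finishes day 9). The controlling bound is day 24, so formatting finishes at 24 + 6 = day 30.
Writing cannot start until figure drafting (finishes day 21); literature review (finishes day 8). The controlling bound is day 21, so writing finishes at 21 + 6 = day 27.
Submission has to wait for writing (finishes day 27); data cleaning (finishes day 2, plus 2-day gap → day 4). The latest of these is day 27, so submission runs day 27 to 27 + 6 = day 33.
All tasks are finished once the last one completes. Finish times: Literature review at 8, Data cleaning at 2, Analysis at 9, Figure drafting at 21, Writing at 27, Formatting at 30, Submission at 33. The latest is day 33.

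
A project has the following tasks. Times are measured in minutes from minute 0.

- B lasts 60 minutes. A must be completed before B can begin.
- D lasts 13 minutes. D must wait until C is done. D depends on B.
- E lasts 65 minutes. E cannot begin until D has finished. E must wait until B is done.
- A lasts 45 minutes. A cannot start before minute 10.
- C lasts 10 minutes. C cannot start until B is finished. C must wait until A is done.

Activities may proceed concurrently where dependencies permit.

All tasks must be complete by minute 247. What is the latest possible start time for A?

54

E must finish by minute 247; it takes 65 minutes, so it must start by 247 − 65 = minute 182.
D must finish before E (must start by minute 182). With a 13-minute duration, D must start by 182 − 13 = minute 169.
Since D (must start by minute 169) depends on it, C must finish by minute 169. Backing off its 10-minute duration gives a latest start of minute 159.
For B: C (must start by minute 159); D (must start by minute 169); E (must start by minute 182). The most restrictive is minute 159; with a 60-minute duration, B must start by minute 99.
A has several dependents: B (must start by minute 99); C (must start by minute 159). The earliest of those limits is minute 99, so A must start by 99 − 45 = minute 54.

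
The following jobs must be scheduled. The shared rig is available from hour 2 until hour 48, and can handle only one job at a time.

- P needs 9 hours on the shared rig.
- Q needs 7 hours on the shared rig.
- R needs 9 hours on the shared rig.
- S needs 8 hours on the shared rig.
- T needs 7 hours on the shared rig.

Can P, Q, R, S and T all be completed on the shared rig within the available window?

Yes

The shared rig window is 48 − 2 = 46 hours.
Running back to back, the jobs need 9 + 7 + 9 + 8 + 7 = 40 hours on the shared rig.
Since 40 ≤ 46, they fit within the window.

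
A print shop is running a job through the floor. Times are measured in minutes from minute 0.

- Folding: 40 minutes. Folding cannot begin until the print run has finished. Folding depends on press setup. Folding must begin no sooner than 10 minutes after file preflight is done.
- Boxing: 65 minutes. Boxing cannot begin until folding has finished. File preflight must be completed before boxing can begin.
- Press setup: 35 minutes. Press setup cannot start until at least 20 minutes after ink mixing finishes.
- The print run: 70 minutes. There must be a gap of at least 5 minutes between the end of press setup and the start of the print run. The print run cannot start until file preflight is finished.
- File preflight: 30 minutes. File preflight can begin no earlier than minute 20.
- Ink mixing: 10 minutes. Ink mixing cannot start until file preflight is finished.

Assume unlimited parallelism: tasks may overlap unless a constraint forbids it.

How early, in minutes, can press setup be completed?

File preflight cannot begin until its own release at minute 20. It runs from minute 20 to 20 + 30 = minute 50.
Ink mixing waits on file preflight (finishes minute 50), so it starts at minute 50 and finishes at 50 + 10 = minute 60.
Press setup waits on ink mixing (finishes minute 60, plus 20-minute gap → minute 80), so it starts at minute 80 and finishes at 80 + 35 = minute 115.

115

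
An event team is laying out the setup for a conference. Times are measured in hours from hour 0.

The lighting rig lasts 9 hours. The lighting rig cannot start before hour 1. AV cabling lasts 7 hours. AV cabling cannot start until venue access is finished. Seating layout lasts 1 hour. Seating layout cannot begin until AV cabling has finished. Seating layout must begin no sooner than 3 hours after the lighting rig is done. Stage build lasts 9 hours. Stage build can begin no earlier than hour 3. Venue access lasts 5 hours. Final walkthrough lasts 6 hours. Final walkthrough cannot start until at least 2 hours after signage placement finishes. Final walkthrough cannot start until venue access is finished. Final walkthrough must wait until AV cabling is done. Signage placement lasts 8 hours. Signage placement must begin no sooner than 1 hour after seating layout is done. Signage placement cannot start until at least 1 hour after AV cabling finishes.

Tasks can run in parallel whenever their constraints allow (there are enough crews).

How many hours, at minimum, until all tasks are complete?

The lighting rig waits on its own release at hour 1, so it starts at hour 1 and finishes at 1 + 9 = hour 10.
Stage build waits on its own release at hour 3, so it starts at hour 3 and finishes at 3 + 9 = hour 12.
Nothing blocks venue access, so it runs from hour 0 to hour 5.
AV cabling waits on venue access (finishes hour 5), so it starts at hour 5 and finishes at 5 + 7 = hour 12.
Seating layout has to wait for AV cabling (finishes hour 12); the lighting rig (finishes hour 10, plus 3-hour gap → hour 13). The latest of these is hour 13, so seating layout runs hour 13 to 13 + 1 = hour 14.
For signage placement: seating layout (finishes hour 14, plus 1-hour gap → hour 15); AV cabling (finishes hour 12, plus 1-hour gap → hour 13). Taking the maximum gives a start of hour 15, and it finishes at 15 + 8 = hour 23.
Final walkthrough cannot start until signage placement (finishes hour 23, plus 2-hour gap → hour 25); venue access (finishes hour 5); AV cabling (finishes hour 12). The controlling bound is hour 25, so final walkthrough finishes at 25 + 6 = hour 31.
All tasks are finished once the last one completes. Finish times: Venue access at 5, Stage build at 12, The lighting rig at 10, AV cabling at 12, Seating layout at 14, Signage placement at 23, Final walkthrough at 31. The latest is hour 31.

31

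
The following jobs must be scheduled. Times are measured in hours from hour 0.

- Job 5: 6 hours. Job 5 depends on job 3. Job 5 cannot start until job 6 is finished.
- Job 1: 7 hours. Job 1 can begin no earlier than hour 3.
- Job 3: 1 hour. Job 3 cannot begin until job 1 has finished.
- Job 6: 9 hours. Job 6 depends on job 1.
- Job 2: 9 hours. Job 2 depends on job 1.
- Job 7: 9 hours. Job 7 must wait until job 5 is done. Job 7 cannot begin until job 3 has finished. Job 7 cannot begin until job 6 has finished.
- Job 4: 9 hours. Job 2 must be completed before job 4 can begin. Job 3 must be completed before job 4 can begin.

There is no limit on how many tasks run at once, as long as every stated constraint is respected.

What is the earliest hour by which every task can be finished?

After its own release at hour 3, job 1 can start at hour 3 and finishes at hour 10.
Job 6 cannot begin until job 1 (finishes hour 10). It runs from hour 10 to 10 + 9 = hour 19.
Job 3 cannot begin until job 1 (finishes hour 10). It runs from hour 10 to 10 + 1 = hour 11.
Job 5 cannot start until job 3 (finishes hour 11); job 6 (finishes hour 19). The controlling bound is hour 19, so job 5 finishes at 19 + 6 = hour 25.
Job 7 has to wait for job 5 (finishes hour 25); job 3 (finishes hour 11); job 6 (finishes hour 19). The latest of these is hour 25, so job 7 runs hour 25 to 25 + 9 = hour 34.
After job 1 (finishes hour 10), job 2 can start at hour 10 and finishes at hour 19.
For job 4: job 2 (finishes hour 19); job 3 (finishes hour 11). Taking the maximum gives a start of hour 19, and it finishes at 19 + 9 = hour 28.
All tasks are finished once the last one completes. Finish times: Job 1 at 10, Job 2 at 19, Job 3 at 11, Job 4 at 28, Job 5 at 25, Job 6 at 19, Job 7 at 34. The latest is hour 34.

34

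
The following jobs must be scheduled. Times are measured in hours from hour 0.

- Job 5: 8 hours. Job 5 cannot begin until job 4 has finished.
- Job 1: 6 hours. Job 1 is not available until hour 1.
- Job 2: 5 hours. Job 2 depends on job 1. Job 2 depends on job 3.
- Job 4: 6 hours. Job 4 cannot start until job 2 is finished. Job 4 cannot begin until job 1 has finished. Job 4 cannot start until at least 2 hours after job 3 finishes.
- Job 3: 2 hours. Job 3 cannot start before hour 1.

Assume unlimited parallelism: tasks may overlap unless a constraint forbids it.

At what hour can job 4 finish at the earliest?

After its own release at hour 1, job 3 can start at hour 1 and finishes at hour 3.
Job 1 waits on its own release at hour 1, so it starts at hour 1 and finishes at 1 + 6 = hour 7.
Job 2 cannot start until job 1 (finishes hour 7); job 3 (finishes hour 3). The controlling bound is hour 7, so job 2 finishes at 7 + 5 = hour 12.
Job 4 cannot start until job 2 (finishes hour 12); job 1 (finishes hour 7); job 3 (finishes hour 3, plus 2-hour gap → hour 5). The controlling bound is hour 12, so job 4 finishes at 12 + 6 = hour 18.

18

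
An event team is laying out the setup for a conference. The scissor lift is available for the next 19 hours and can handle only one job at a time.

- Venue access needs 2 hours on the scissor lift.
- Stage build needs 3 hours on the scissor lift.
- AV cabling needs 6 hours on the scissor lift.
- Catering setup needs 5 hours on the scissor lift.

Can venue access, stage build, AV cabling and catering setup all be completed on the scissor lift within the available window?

Running back to back, the jobs need 2 + 3 + 6 + 5 = 16 hours on the scissor lift.
Since 16 ≤ 19, they fit within the window.

Yes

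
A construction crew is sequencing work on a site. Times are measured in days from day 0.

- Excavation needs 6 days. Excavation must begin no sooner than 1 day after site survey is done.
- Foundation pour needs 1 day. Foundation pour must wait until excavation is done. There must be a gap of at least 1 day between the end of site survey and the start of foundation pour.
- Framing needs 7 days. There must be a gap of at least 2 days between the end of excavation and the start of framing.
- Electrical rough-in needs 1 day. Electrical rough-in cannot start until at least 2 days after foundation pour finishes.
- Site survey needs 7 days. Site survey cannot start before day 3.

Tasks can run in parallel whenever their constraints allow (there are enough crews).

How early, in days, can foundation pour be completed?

Site survey waits on its own release at day 3, so it starts at day 3 and finishes at 3 + 7 = day 10.
Excavation waits on site survey (finishes day 10, plus 1-day gap → day 11), so it starts at day 11 and finishes at 11 + 6 = day 17.
Foundation pour needs all of excavation (finishes day 17); site survey (finishes day 10, plus 1-day gap → day 11). That puts its earliest start at day 17; it finishes at 17 + 1 = day 18.

18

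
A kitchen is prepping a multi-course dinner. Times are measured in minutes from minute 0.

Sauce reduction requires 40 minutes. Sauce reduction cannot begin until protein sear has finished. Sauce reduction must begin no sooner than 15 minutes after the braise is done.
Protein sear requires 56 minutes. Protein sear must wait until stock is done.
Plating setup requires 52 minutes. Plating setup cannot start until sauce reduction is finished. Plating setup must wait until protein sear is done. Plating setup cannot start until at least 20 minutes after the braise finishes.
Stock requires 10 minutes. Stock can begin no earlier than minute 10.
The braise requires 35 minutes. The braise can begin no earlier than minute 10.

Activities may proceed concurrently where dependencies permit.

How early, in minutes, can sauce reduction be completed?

116

The braise waits on its own release at minute 10, so it starts at minute 10 and finishes at 10 + 35 = minute 45.
Stock cannot begin until its own release at minute 10. It runs from minute 10 to 10 + 10 = minute 20.
Protein sear cannot begin until stock (finishes minute 20). It runs from minute 20 to 20 + 56 = minute 76.
For sauce reduction: protein sear (finishes minute 76); the braise (finishes minute 45, plus 15-minute gap → minute 60). Taking the maximum gives a start of minute 76, and it finishes at 76 + 40 = minute 116.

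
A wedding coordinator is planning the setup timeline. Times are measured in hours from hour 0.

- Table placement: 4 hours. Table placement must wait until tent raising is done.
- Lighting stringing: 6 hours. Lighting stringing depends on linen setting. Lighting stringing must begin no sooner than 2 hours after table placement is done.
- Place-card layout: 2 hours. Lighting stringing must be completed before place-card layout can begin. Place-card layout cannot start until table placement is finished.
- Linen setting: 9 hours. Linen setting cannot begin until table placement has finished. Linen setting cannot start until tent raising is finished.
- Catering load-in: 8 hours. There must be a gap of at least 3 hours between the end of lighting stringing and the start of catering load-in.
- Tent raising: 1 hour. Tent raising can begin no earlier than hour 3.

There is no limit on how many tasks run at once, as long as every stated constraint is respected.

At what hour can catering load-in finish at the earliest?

Tent raising waits on its own release at hour 3, so it starts at hour 3 and finishes at 3 + 1 = hour 4.
After tent raising (finishes hour 4), table placement can start at hour 4 and finishes at hour 8.
Linen setting needs all of table placement (finishes hour 8); tent raising (finishes hour 4). That puts its earliest start at hour 8; it finishes at 8 + 9 = hour 17.
Lighting stringing has to wait for linen setting (finishes hour 17); table placement (finishes hour 8, plus 2-hour gap → hour 10). The latest of these is hour 17, so lighting stringing runs hour 17 to 17 + 6 = hour 23.
Catering load-in waits on lighting stringing (finishes hour 23, plus 3-hour gap → hour 26), so it starts at hour 26 and finishes at 26 + 8 = hour 34.

34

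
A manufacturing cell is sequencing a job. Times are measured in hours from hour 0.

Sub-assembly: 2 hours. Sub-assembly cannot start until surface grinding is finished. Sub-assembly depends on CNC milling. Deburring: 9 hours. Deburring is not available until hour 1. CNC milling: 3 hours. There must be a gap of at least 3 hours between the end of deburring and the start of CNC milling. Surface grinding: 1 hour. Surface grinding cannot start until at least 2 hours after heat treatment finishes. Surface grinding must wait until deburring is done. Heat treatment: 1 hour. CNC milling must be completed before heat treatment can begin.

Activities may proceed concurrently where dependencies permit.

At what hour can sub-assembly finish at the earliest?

22

Deburring waits on its own release at hour 1, so it starts at hour 1 and finishes at 1 + 9 = hour 10.
CNC milling waits on deburring (finishes hour 10, plus 3-hour gap → hour 13), so it starts at hour 13 and finishes at 13 + 3 = hour 16.
After CNC milling (finishes hour 16), heat treatment can start at hour 16 and finishes at hour 17.
Surface grinding cannot start until heat treatment (finishes hour 17, plus 2-hour gap → hour 19); deburring (finishes hour 10). The controlling bound is hour 19, so surface grinding finishes at 19 + 1 = hour 20.
For sub-assembly: surface grinding (finishes hour 20); CNC milling (finishes hour 16). Taking the maximum gives a start of hour 20, and it finishes at 20 + 2 = hour 22.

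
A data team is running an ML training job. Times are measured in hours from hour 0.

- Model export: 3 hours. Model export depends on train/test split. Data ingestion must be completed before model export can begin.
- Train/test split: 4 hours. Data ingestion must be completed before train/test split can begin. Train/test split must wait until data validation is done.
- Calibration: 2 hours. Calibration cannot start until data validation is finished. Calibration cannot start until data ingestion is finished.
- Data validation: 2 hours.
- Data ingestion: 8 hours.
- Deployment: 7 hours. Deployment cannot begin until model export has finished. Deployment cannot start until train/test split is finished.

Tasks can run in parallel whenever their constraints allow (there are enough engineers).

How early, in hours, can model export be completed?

15

Data validation can start immediately at hour 0; it finishes at hour 2.
Data ingestion can start immediately at hour 0; it finishes at hour 8.
Train/test split needs all of data ingestion (finishes hour 8); data validation (finishes hour 2). That puts its earliest start at hour 8; it finishes at 8 + 4 = hour 12.
Model export needs all of train/test split (finishes hour 12); data ingestion (finishes hour 8). That puts its earliest start at hour 12; it finishes at 12 + 3 = hour 15.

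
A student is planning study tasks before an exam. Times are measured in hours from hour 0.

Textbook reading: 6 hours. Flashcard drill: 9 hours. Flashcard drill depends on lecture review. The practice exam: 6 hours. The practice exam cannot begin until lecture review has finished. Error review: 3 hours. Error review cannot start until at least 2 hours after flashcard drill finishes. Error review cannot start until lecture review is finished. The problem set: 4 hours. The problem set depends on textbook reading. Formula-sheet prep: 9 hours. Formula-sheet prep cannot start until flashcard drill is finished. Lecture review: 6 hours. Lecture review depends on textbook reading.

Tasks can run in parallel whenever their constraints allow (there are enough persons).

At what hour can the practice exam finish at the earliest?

18

Textbook reading has no prerequisites, so it starts at hour 0 and finishes at hour 6.
Lecture review waits on textbook reading (finishes hour 6), so it starts at hour 6 and finishes at 6 + 6 = hour 12.
The practice exam cannot begin until lecture review (finishes hour 12). It runs from hour 12 to 12 + 6 = hour 18.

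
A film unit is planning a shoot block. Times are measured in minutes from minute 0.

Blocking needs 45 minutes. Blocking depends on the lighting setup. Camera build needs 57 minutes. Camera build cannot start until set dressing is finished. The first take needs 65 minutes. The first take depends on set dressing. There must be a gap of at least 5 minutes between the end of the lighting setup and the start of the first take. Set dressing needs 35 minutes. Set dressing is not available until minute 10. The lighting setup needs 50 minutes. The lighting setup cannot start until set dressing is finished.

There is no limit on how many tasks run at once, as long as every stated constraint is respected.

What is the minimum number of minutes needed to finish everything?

Set dressing waits on its own release at minute 10, so it starts at minute 10 and finishes at 10 + 35 = minute 45.
Camera build waits on set dressing (finishes minute 45), so it starts at minute 45 and finishes at 45 + 57 = minute 102.
The lighting setup waits on set dressing (finishes minute 45), so it starts at minute 45 and finishes at 45 + 50 = minute 95.
The first take needs all of set dressing (finishes minute 45); the lighting setup (finishes minute 95, plus 5-minute gap → minute 100). That puts its earliest start at minute 100; it finishes at 100 + 65 = minute 165.
Blocking waits on the lighting setup (finishes minute 95), so it starts at minute 95 and finishes at 95 + 45 = minute 140.
All tasks are finished once the last one completes. Finish times: Set dressing at 45, The lighting setup at 95, Camera build at 102, Blocking at 140, The first take at 165. The latest is minute 165.

165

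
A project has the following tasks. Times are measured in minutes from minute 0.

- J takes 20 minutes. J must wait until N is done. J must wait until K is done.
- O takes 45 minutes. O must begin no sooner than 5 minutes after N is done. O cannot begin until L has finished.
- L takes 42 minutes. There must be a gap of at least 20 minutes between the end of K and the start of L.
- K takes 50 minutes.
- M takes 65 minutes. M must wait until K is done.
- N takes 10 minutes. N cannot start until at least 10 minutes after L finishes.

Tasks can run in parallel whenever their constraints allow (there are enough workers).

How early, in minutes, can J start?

Nothing blocks K, so it runs from minute 0 to minute 50.
After K (finishes minute 50, plus 20-minute gap → minute 70), L can start at minute 70 and finishes at minute 112.
N waits on L (finishes minute 112, plus 10-minute gap → minute 122), so it starts at minute 122 and finishes at 122 + 10 = minute 132.
J waits on N (finishes minute 132); K (finishes minute 50). The latest of these is minute 132, which is the earliest J can start.

132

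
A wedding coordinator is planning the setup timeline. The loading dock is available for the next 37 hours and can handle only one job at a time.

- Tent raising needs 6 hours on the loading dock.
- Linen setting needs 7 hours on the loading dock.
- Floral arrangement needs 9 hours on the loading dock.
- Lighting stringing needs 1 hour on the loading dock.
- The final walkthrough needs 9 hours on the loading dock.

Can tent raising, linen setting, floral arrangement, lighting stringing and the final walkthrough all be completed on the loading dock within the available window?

Running back to back, the jobs need 6 + 7 + 9 + 1 + 9 = 32 hours on the loading dock.
Since 32 ≤ 37, they fit within the window.

Yes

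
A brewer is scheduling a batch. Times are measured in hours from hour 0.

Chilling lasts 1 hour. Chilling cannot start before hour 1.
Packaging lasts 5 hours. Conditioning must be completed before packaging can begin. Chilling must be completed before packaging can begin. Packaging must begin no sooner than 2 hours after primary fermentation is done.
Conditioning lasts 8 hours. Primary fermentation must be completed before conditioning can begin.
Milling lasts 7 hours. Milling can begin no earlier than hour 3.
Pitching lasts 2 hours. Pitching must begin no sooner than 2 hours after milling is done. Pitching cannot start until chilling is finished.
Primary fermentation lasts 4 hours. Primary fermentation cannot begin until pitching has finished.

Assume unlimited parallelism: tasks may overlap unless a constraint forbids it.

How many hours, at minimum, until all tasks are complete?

Chilling waits on its own release at hour 1, so it starts at hour 1 and finishes at 1 + 1 = hour 2.
Milling cannot begin until its own release at hour 3. It runs from hour 3 to 3 + 7 = hour 10.
For pitching: milling (finishes hour 10, plus 2-hour gap → hour 12); chilling (finishes hour 2). Taking the maximum gives a start of hour 12, and it finishes at 12 + 2 = hour 14.
Primary fermentation cannot begin until pitching (finishes hour 14). It runs from hour 14 to 14 + 4 = hour 18.
After primary fermentation (finishes hour 18), conditioning can start at hour 18 and finishes at hour 26.
Packaging needs all of conditioning (finishes hour 26); chilling (finishes hour 2); primary fermentation (finishes hour 18, plus 2-hour gap → hour 20). That puts its earliest start at hour 26; it finishes at 26 + 5 = hour 31.
All tasks are finished once the last one completes. Finish times: Milling at 10, Chilling at 2, Pitching at 14, Primary fermentation at 18, Conditioning at 26, Packaging at 31. The latest is hour 31.

31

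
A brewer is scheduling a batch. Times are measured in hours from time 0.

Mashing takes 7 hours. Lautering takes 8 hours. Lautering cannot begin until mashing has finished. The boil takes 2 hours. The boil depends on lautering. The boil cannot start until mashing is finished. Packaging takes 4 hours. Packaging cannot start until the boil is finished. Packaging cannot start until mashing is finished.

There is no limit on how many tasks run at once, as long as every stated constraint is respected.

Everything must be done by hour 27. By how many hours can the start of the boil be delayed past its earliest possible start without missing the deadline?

Nothing blocks mashing, so it runs from hour 0 to hour 7.
Lautering waits on mashing (finishes hour 7), so it starts at hour 7 and finishes at 7 + 8 = hour 15.
The boil cannot start until lautering (finishes hour 15); mashing (finishes hour 7). The controlling bound is hour 15, so the boil finishes at 15 + 2 = hour 17.

Working backward from the deadline:
Packaging has no dependents, so it just needs to finish by hour 27. Starting by 27 − 4 = hour 23 achieves that.
The boil feeds into packaging (must start by hour 23); so the boil must finish by hour 23 and therefore start by hour 21.
So the boil can start as early as hour 15 and as late as hour 21, giving 21 − 15 = 6 hours of slack.

6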